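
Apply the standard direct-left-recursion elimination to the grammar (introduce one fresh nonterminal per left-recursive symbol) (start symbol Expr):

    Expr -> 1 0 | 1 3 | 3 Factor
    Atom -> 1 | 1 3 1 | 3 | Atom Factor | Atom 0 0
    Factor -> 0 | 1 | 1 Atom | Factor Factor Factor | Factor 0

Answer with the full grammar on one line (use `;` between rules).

Expr -> 1 0 | 1 3 | 3 Factor; Atom -> 1 Atom1 | 1 3 1 Atom1 | 3 Atom1; Factor -> 0 Factor1 | 1 Factor1 | 1 Atom Factor1; Atom1 -> Factor Atom1 | 0 0 Atom1 | eps; Factor1 -> Factor Factor Factor1 | 0 Factor1 | eps

Atom, Factor are directly left-recursive.
For Atom: α = {Factor, 0 0}, β = {1, 1 3 1, 3}. Rewrite as Atom → β Atom1 and Atom1 → α Atom1 | ε.
For Factor: α = {Factor Factor, 0}, β = {0, 1, 1 Atom}. Rewrite as Factor → β Factor1 and Factor1 → α Factor1 | ε.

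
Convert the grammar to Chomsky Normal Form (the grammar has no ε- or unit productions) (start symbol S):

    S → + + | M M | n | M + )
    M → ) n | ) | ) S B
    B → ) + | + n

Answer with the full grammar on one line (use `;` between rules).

Introduce a nonterminal for each terminal appearing in a rule of length ≥ 2: X1 → +, X2 → ), X3 → n.
Binarize each right-hand side of length ≥ 3 by chaining fresh nonterminals (Y1, Y2, …): affected rules were S → M X1 X2; M → X2 S B.

S → X1 X1 | M M | n | M Y1; M → X2 X3 | ) | X2 Y2; B → X2 X1 | X1 X3; X1 → +; X2 → ); X3 → n; Y1 → X1 X2; Y2 → S B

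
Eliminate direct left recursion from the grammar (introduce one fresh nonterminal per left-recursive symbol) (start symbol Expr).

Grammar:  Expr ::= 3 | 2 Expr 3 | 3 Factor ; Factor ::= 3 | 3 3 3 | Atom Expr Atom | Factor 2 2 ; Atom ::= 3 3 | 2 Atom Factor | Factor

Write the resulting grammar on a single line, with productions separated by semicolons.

Expr ::= 3 | 2 Expr 3 | 3 Factor; Factor ::= 3 Factor1 | 3 3 3 Factor1 | Atom Expr Atom Factor1; Atom ::= 3 3 | 2 Atom Factor | Factor; Factor1 ::= 2 2 Factor1 | ε

Left recursion appears on Factor.
For Factor: α = {2 2}, β = {3, 3 3 3, Atom Expr Atom}. Rewrite as Factor → β Factor1 and Factor1 → α Factor1 | ε.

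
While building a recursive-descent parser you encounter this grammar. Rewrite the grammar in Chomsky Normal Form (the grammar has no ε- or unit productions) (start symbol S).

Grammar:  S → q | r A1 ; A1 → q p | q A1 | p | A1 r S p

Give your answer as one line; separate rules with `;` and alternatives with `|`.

Introduce a nonterminal for each terminal appearing in a rule of length ≥ 2: X1 → r, X2 → q, X3 → p.
Binarize each right-hand side of length ≥ 3 by chaining fresh nonterminals (Y1, Y2, …): affected rules were A1 → A1 X1 S X3.

S → q | X1 A1; A1 → X2 X3 | X2 A1 | p | A1 Y1; X1 → r; X2 → q; X3 → p; Y1 → X1 Y2; Y2 → S X3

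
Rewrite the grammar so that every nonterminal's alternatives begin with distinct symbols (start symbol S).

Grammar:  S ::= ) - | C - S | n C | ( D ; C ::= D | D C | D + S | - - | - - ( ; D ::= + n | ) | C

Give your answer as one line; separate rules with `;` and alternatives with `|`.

C has alternatives sharing prefix 'D': factor to C → D C' with C' → ε | C | + S.
C has alternatives sharing prefix '- -': factor to C → - - C'' with C'' → ε | (.

S ::= ) - | C - S | n C | ( D; C ::= D C' | - - C''; D ::= + n | ) | C; C' ::= ε | C | + S; C'' ::= ε | (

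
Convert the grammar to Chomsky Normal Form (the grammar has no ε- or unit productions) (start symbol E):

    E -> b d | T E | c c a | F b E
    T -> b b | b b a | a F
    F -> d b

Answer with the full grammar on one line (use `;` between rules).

Introduce a nonterminal for each terminal appearing in a rule of length ≥ 2: X1 → b, X2 → d, X3 → c, X4 → a.
Binarize each right-hand side of length ≥ 3 by chaining fresh nonterminals (Y1, Y2, …): affected rules were E → X3 X3 X4; E → F X1 E; T → X1 X1 X4.

E -> X1 X2 | T E | X3 Y1 | F Y2; T -> X1 X1 | X1 Y3 | X4 F; F -> X2 X1; X1 -> b; X2 -> d; X3 -> c; X4 -> a; Y1 -> X3 X4; Y2 -> X1 E; Y3 -> X1 X4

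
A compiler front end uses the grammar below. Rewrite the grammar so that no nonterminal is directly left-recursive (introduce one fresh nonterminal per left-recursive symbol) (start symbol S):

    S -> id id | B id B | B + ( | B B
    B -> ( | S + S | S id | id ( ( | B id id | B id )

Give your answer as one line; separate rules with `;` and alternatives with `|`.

Left recursion appears on B.
For B: α = {id id, id )}, β = {(, S + S, S id, id ( (}. Rewrite as B → β B' and B' → α B' | ε.

S -> id id | B id B | B + ( | B B; B -> ( B' | S + S B' | S id B' | id ( ( B'; B' -> id id B' | id ) B' | ε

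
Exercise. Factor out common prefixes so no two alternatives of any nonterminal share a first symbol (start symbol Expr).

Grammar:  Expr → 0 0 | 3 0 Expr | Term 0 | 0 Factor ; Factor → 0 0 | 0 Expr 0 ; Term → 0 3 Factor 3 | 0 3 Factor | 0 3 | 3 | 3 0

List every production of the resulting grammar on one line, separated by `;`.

Expr has alternatives sharing prefix '0': factor to Expr → 0 Expr1 with Expr1 → 0 | Factor.
Factor has alternatives sharing prefix '0': factor to Factor → 0 Factor1 with Factor1 → 0 | Expr 0.
Term has alternatives sharing prefix '0 3': factor to Term → 0 3 Term1 with Term1 → Factor 3 | Factor | ε.
Term has alternatives sharing prefix '3': factor to Term → 3 Term2 with Term2 → ε | 0.
Term1 has alternatives sharing prefix 'Factor': factor to Term1 → Factor Term11 with Term11 → 3 | ε.

Expr → 3 0 Expr | Term 0 | 0 Expr1; Factor → 0 Factor1; Term → 0 3 Term1 | 3 Term2; Expr1 → 0 | Factor; Factor1 → 0 | Expr 0; Term1 → ε | Factor Term11; Term2 → ε | 0; Term11 → 3 | ε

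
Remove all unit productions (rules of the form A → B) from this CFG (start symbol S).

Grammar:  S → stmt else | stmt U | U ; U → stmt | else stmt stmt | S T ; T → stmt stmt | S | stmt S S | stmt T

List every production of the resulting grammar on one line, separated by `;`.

Unit pairs: S ⇒* {U}; T ⇒* {S, U}.
For every A with A ⇒* B via unit rules, add B's non-unit alternatives to A; then delete every rule of the form X → Y.

S → stmt | else stmt stmt | S T | stmt else | stmt U; U → stmt | else stmt stmt | S T; T → stmt | else stmt stmt | S T | stmt else | stmt U | stmt stmt | stmt S S | stmt T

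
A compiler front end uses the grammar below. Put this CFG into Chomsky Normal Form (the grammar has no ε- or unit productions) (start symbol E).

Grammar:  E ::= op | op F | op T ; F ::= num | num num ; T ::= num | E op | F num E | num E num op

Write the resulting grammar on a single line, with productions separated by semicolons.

Introduce a nonterminal for each terminal appearing in a rule of length ≥ 2: X1 → op, X2 → num.
Binarize each right-hand side of length ≥ 3 by chaining fresh nonterminals (Y1, Y2, …): affected rules were T → F X2 E; T → X2 E X2 X1.

E ::= op | X1 F | X1 T; F ::= num | X2 X2; T ::= num | E X1 | F Y1 | X2 Y2; X1 ::= op; X2 ::= num; Y1 ::= X2 E; Y2 ::= E Y3; Y3 ::= X2 X1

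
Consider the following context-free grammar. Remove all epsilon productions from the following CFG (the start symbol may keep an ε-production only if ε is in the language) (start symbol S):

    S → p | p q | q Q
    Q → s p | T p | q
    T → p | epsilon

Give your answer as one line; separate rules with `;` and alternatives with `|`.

S → p | p q | q Q; Q → s p | T p | p | q; T → p

Nullable nonterminals: {T}.
ε ∉ L(G), so no ε-production is kept.
Expand every rule over subsets of its nullable positions: Q → T p gives T p | p.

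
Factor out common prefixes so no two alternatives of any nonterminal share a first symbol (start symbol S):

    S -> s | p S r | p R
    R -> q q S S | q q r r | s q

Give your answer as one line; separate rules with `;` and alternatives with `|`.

S -> s | p S'; R -> s q | q q R'; S' -> S r | R; R' -> S S | r r

S has alternatives sharing prefix 'p': factor to S → p S' with S' → S r | R.
R has alternatives sharing prefix 'q q': factor to R → q q R' with R' → S S | r r.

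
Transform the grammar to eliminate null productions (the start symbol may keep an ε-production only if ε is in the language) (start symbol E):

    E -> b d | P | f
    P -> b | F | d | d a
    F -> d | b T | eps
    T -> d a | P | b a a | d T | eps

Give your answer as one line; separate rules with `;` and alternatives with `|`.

E -> b d | P | f | ε; P -> b | F | d | d a; F -> d | b T | b; T -> d a | P | b a a | d T | d

Nullable nonterminals: {E, F, P, T}.
ε ∈ L(G) since E is nullable, so keep E → ε.
Expand every rule over subsets of its nullable positions: F → b T gives b T | b. T → d T gives d T | d.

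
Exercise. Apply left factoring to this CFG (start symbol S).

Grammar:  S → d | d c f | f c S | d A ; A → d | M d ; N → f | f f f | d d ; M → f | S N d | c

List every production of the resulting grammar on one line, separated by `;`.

S → f c S | d S'; A → d | M d; N → d d | f N'; M → f | S N d | c; S' → ε | c f | A; N' → ε | f f

S has alternatives sharing prefix 'd': factor to S → d S' with S' → ε | c f | A.
N has alternatives sharing prefix 'f': factor to N → f N' with N' → ε | f f.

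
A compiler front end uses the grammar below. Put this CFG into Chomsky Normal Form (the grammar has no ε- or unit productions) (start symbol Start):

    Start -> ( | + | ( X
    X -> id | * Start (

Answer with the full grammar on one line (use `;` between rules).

Introduce a nonterminal for each terminal appearing in a rule of length ≥ 2: X1 → (, X2 → *.
Binarize each right-hand side of length ≥ 3 by chaining fresh nonterminals (Y1, Y2, …): affected rules were X → X2 Start X1.

Start -> ( | + | X1 X; X -> id | X2 Y1; X1 -> (; X2 -> *; Y1 -> Start X1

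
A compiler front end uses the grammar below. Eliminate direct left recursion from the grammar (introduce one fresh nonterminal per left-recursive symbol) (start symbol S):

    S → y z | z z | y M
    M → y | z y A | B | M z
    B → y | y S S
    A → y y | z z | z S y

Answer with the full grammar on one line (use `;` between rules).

M is directly left-recursive.
For M: α = {z}, β = {y, z y A, B}. Rewrite as M → β M' and M' → α M' | ε.

S → y z | z z | y M; M → y M' | z y A M' | B M'; B → y | y S S; A → y y | z z | z S y; M' → z M' | ε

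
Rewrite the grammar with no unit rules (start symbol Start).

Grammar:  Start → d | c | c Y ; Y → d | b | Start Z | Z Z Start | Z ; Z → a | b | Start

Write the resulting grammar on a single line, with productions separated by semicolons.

Unit pairs: Y ⇒* {Start, Z}; Z ⇒* {Start}.
Replace each nonterminal's rules with the union of the non-unit rules of every nonterminal it unit-derives.

Start → d | c | c Y; Y → a | b | d | c | c Y | Start Z | Z Z Start; Z → a | b | d | c | c Y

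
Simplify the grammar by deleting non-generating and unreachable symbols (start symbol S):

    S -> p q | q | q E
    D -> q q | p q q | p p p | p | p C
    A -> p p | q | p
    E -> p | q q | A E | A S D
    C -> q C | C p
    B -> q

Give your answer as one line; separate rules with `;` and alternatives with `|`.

Generating nonterminals: {A, B, D, E, S}.
Reachable from S after that: {A, D, E, S}.
Removed useless symbols: {B, C} and every production mentioning them.

S -> p q | q | q E; D -> q q | p q q | p p p | p; A -> p p | q | p; E -> p | q q | A E | A S D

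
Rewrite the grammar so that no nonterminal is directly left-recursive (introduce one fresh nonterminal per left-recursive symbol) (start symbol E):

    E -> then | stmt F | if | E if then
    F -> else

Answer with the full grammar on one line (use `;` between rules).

E -> then E' | stmt F E' | if E'; F -> else; E' -> if then E' | epsilon

Directly left-recursive nonterminal: E.
For E: α = {if then}, β = {then, stmt F, if}. Rewrite as E → β E' and E' → α E' | ε.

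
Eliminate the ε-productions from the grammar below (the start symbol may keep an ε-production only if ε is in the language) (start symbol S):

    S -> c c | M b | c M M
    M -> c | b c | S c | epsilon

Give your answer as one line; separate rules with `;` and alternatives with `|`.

S -> c c | M b | b | c M M | c M | c; M -> c | b c | S c

Nullable set = {M}.
ε ∉ L(G), so no ε-production is kept.
Expand every rule over subsets of its nullable positions: S → M b gives M b | b. S → c M M gives c M M | c M | c.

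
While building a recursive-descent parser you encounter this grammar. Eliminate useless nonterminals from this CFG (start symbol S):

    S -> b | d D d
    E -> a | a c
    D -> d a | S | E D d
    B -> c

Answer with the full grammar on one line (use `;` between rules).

S -> b | d D d; E -> a | a c; D -> d a | S | E D d

Generating nonterminals: {B, D, E, S}.
Reachable from S after that: {D, E, S}.
Removed useless symbols: {B} and every production mentioning them.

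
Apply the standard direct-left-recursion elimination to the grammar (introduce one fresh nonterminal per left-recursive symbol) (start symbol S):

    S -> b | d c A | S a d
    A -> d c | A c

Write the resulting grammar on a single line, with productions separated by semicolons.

Directly left-recursive nonterminals: S, A.
For S: α = {a d}, β = {b, d c A}. Rewrite as S → β S' and S' → α S' | ε.
For A: α = {c}, β = {d c}. Rewrite as A → β A' and A' → α A' | ε.

S -> b S' | d c A S'; A -> d c A'; S' -> a d S' | ε; A' -> c A' | ε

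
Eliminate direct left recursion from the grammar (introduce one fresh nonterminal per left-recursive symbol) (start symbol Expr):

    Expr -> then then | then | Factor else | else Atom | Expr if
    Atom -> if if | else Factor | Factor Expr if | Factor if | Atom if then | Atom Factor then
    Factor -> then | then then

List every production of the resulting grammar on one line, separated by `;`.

Expr, Atom are directly left-recursive.
For Expr: α = {if}, β = {then then, then, Factor else, else Atom}. Rewrite as Expr → β Expr1 and Expr1 → α Expr1 | ε.
For Atom: α = {if then, Factor then}, β = {if if, else Factor, Factor Expr if, Factor if}. Rewrite as Atom → β Atom1 and Atom1 → α Atom1 | ε.

Expr -> then then Expr1 | then Expr1 | Factor else Expr1 | else Atom Expr1; Atom -> if if Atom1 | else Factor Atom1 | Factor Expr if Atom1 | Factor if Atom1; Factor -> then | then then; Expr1 -> if Expr1 | epsilon; Atom1 -> if then Atom1 | Factor then Atom1 | epsilon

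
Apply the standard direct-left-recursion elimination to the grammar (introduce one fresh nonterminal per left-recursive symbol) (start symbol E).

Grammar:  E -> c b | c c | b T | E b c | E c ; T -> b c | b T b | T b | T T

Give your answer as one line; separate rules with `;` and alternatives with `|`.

Left recursion appears on E, T.
For E: α = {b c, c}, β = {c b, c c, b T}. Rewrite as E → β E' and E' → α E' | ε.
For T: α = {b, T}, β = {b c, b T b}. Rewrite as T → β T' and T' → α T' | ε.

E -> c b E' | c c E' | b T E'; T -> b c T' | b T b T'; E' -> b c E' | c E' | ε; T' -> b T' | T T' | ε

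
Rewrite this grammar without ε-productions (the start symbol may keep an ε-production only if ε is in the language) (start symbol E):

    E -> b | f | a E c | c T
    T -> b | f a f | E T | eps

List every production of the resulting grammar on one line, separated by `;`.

E -> b | f | a E c | c T | c; T -> b | f a f | E T | E

Nullable set = {T}.
ε ∉ L(G), so no ε-production is kept.
For each production, add variants omitting each subset of nullable occurrences: E → c T gives c T | c. T → E T gives E T | E.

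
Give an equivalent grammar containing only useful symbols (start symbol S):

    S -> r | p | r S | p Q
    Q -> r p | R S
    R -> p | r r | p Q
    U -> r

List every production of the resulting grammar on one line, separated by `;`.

Generating nonterminals: {Q, R, S, U}.
Reachable from S after that: {Q, R, S}.
Removed useless symbols: {U} and every production mentioning them.

S -> r | p | r S | p Q; Q -> r p | R S; R -> p | r r | p Q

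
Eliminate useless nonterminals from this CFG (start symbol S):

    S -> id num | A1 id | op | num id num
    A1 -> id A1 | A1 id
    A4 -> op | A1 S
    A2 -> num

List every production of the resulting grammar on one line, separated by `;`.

S -> id num | op | num id num

Generating nonterminals: {A2, A4, S}.
Reachable from S after that: {S}.
Removed useless symbols: {A1, A2, A4} and every production mentioning them.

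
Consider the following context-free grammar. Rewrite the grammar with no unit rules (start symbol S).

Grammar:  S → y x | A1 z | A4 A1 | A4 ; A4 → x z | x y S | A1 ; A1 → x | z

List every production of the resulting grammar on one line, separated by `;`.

Unit pairs: A4 ⇒* {A1}; S ⇒* {A1, A4}.
Replace each nonterminal's rules with the union of the non-unit rules of every nonterminal it unit-derives.

S → x z | x y S | x | z | y x | A1 z | A4 A1; A4 → x z | x y S | x | z; A1 → x | z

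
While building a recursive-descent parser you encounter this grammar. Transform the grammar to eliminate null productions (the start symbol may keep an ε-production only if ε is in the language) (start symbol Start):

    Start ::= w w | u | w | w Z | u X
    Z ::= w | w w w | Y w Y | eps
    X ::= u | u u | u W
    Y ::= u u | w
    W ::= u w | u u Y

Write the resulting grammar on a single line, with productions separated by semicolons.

The nullable symbols are {Z}.
ε ∉ L(G), so no ε-production is kept.

Start ::= w w | u | w | w Z | u X; Z ::= w | w w w | Y w Y; X ::= u | u u | u W; Y ::= u u | w; W ::= u w | u u Y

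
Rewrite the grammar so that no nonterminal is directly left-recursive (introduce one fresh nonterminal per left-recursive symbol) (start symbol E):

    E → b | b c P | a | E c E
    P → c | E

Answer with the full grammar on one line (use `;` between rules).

E is directly left-recursive.
For E: α = {c E}, β = {b, b c P, a}. Rewrite as E → β E' and E' → α E' | ε.

E → b E' | b c P E' | a E'; P → c | E; E' → c E E' | ε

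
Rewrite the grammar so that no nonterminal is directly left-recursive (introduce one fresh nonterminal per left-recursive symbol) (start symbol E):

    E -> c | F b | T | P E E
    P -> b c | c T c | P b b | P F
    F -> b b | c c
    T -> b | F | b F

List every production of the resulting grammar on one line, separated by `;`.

Left recursion appears on P.
For P: α = {b b, F}, β = {b c, c T c}. Rewrite as P → β P' and P' → α P' | ε.

E -> c | F b | T | P E E; P -> b c P' | c T c P'; F -> b b | c c; T -> b | F | b F; P' -> b b P' | F P' | eps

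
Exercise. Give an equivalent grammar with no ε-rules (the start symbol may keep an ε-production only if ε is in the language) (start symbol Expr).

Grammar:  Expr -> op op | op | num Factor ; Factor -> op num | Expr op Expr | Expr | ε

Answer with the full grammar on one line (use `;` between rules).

Nullable set = {Factor}.
ε ∉ L(G), so no ε-production is kept.
For each production, add variants omitting each subset of nullable occurrences: Expr → num Factor gives num Factor | num.

Expr -> op op | op | num Factor | num; Factor -> op num | Expr op Expr | Expr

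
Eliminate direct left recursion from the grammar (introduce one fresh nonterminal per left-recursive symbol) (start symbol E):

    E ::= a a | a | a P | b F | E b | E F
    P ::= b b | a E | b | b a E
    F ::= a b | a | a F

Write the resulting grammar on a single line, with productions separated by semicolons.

E is directly left-recursive.
For E: α = {b, F}, β = {a a, a, a P, b F}. Rewrite as E → β E' and E' → α E' | ε.

E ::= a a E' | a E' | a P E' | b F E'; P ::= b b | a E | b | b a E; F ::= a b | a | a F; E' ::= b E' | F E' | epsilon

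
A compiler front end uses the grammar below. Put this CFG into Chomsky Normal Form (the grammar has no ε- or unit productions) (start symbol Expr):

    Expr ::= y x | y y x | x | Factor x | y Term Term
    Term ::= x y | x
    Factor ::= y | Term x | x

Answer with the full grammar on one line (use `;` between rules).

Expr ::= X1 X2 | X1 Y1 | x | Factor X2 | X1 Y2; Term ::= X2 X1 | x; Factor ::= y | Term X2 | x; X1 ::= y; X2 ::= x; Y1 ::= X1 X2; Y2 ::= Term Term

Introduce a nonterminal for each terminal appearing in a rule of length ≥ 2: X1 → y, X2 → x.
Binarize each right-hand side of length ≥ 3 by chaining fresh nonterminals (Y1, Y2, …): affected rules were Expr → X1 X1 X2; Expr → X1 Term Term.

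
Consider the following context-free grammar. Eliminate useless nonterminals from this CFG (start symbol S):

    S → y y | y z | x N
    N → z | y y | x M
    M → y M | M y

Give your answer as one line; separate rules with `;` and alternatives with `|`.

Generating nonterminals: {N, S}.
Reachable from S after that: {N, S}.
Removed useless symbols: {M} and every production mentioning them.

S → y y | y z | x N; N → z | y y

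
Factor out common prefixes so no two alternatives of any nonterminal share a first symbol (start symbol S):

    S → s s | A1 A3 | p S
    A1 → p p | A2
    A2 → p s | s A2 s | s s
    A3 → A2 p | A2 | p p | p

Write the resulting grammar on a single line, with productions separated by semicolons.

S → s s | A1 A3 | p S; A1 → p p | A2; A2 → p s | s A2'; A3 → A2 A3' | p A3''; A2' → A2 s | s; A3' → p | ε; A3'' → p | ε

A2 has alternatives sharing prefix 's': factor to A2 → s A2' with A2' → A2 s | s.
A3 has alternatives sharing prefix 'A2': factor to A3 → A2 A3' with A3' → p | ε.
A3 has alternatives sharing prefix 'p': factor to A3 → p A3'' with A3'' → p | ε.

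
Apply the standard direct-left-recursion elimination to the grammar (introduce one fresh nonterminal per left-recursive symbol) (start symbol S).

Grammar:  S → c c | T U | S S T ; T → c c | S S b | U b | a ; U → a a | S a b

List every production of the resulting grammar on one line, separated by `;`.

S → c c S' | T U S'; T → c c | S S b | U b | a; U → a a | S a b; S' → S T S' | ε

Left recursion appears on S.
For S: α = {S T}, β = {c c, T U}. Rewrite as S → β S' and S' → α S' | ε.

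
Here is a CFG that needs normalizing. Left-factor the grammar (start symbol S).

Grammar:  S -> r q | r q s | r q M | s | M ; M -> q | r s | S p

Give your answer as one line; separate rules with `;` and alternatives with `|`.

S -> s | M | r q S'; M -> q | r s | S p; S' -> ε | s | M

S has alternatives sharing prefix 'r q': factor to S → r q S' with S' → ε | s | M.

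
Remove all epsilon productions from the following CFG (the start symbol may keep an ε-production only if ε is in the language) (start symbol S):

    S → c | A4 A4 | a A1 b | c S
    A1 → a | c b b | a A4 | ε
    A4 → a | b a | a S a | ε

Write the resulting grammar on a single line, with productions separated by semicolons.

S → c | A4 A4 | A4 | a A1 b | a b | c S | ε; A1 → a | c b b | a A4; A4 → a | b a | a S a | a a

Nullable set = {A1, A4, S}.
ε ∈ L(G) since S is nullable, so keep S → ε.
Add the nullable-subset variants: S → A4 A4 gives A4 A4 | A4. S → a A1 b gives a A1 b | a b. A4 → a S a gives a S a | a a.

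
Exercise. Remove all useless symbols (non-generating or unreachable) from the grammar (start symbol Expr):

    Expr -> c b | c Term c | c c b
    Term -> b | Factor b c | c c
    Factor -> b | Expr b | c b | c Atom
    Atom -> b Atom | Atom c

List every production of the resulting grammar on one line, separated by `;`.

Expr -> c b | c Term c | c c b; Term -> b | Factor b c | c c; Factor -> b | Expr b | c b

Generating nonterminals: {Expr, Factor, Term}.
Reachable from Expr after that: {Expr, Factor, Term}.
Removed useless symbols: {Atom} and every production mentioning them.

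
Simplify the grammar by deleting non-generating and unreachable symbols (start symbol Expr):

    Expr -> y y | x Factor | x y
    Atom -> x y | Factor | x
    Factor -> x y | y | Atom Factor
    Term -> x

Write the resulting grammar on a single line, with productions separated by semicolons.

Expr -> y y | x Factor | x y; Atom -> x y | Factor | x; Factor -> x y | y | Atom Factor

Generating nonterminals: {Atom, Expr, Factor, Term}.
Reachable from Expr after that: {Atom, Expr, Factor}.
Removed useless symbols: {Term} and every production mentioning them.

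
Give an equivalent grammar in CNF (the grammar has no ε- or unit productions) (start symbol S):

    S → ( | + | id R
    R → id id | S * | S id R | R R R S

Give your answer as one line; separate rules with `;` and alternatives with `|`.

Introduce a nonterminal for each terminal appearing in a rule of length ≥ 2: X1 → id, X2 → *.
Binarize each right-hand side of length ≥ 3 by chaining fresh nonterminals (Y1, Y2, …): affected rules were R → S X1 R; R → R R R S.

S → ( | + | X1 R; R → X1 X1 | S X2 | S Y1 | R Y2; X1 → id; X2 → *; Y1 → X1 R; Y2 → R Y3; Y3 → R S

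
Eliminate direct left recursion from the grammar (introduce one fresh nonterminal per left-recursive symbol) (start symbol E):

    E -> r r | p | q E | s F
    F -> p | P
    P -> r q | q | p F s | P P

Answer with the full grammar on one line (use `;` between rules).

E -> r r | p | q E | s F; F -> p | P; P -> r q P' | q P' | p F s P'; P' -> P P' | ε

Left recursion appears on P.
For P: α = {P}, β = {r q, q, p F s}. Rewrite as P → β P' and P' → α P' | ε.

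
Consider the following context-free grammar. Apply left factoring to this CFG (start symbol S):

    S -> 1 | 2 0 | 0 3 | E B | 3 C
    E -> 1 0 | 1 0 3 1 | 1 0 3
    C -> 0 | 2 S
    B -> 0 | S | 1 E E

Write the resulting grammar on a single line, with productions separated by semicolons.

S -> 1 | 2 0 | 0 3 | E B | 3 C; E -> 1 0 E'; C -> 0 | 2 S; B -> 0 | S | 1 E E; E' -> eps | 3 E''; E'' -> 1 | eps

E has alternatives sharing prefix '1 0': factor to E → 1 0 E' with E' → ε | 3 1 | 3.
E' has alternatives sharing prefix '3': factor to E' → 3 E'' with E'' → 1 | ε.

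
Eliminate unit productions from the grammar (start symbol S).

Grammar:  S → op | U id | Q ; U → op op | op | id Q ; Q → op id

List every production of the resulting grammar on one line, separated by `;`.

S → op | U id | op id; U → op op | op | id Q; Q → op id

Unit pairs: S ⇒* {Q}.
Replace each nonterminal's rules with the union of the non-unit rules of every nonterminal it unit-derives.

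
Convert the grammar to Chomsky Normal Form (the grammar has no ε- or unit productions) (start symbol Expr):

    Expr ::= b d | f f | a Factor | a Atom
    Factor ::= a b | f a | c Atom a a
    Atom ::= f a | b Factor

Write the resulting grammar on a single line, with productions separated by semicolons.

Introduce a nonterminal for each terminal appearing in a rule of length ≥ 2: X1 → b, X2 → d, X3 → f, X4 → a, X5 → c.
Binarize each right-hand side of length ≥ 3 by chaining fresh nonterminals (Y1, Y2, …): affected rules were Factor → X5 Atom X4 X4.

Expr ::= X1 X2 | X3 X3 | X4 Factor | X4 Atom; Factor ::= X4 X1 | X3 X4 | X5 Y1; Atom ::= X3 X4 | X1 Factor; X1 ::= b; X2 ::= d; X3 ::= f; X4 ::= a; X5 ::= c; Y1 ::= Atom Y2; Y2 ::= X4 X4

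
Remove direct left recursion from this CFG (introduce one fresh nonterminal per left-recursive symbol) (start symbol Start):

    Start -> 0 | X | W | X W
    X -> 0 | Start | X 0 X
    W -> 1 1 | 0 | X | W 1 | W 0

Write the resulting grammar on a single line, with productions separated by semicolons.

X, W are directly left-recursive.
For X: α = {0 X}, β = {0, Start}. Rewrite as X → β X1 and X1 → α X1 | ε.
For W: α = {1, 0}, β = {1 1, 0, X}. Rewrite as W → β W1 and W1 → α W1 | ε.

Start -> 0 | X | W | X W; X -> 0 X1 | Start X1; W -> 1 1 W1 | 0 W1 | X W1; X1 -> 0 X X1 | ε; W1 -> 1 W1 | 0 W1 | ε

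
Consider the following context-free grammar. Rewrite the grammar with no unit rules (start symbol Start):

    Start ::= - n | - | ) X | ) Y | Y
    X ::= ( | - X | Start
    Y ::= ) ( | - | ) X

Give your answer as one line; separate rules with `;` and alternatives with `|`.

Start ::= - n | - | ) X | ) Y | ) (; X ::= - n | - | ) X | ) Y | ( | - X | ) (; Y ::= ) ( | - | ) X

Unit pairs: Start ⇒* {Y}; X ⇒* {Start, Y}.
For each unit pair (A, B), copy every non-unit production of B to A, then drop all unit productions.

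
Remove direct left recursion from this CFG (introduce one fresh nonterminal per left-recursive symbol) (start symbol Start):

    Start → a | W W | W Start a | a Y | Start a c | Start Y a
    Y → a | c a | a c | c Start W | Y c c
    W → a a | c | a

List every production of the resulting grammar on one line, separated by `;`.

Start → a Start1 | W W Start1 | W Start a Start1 | a Y Start1; Y → a Y1 | c a Y1 | a c Y1 | c Start W Y1; W → a a | c | a; Start1 → a c Start1 | Y a Start1 | ε; Y1 → c c Y1 | ε

Directly left-recursive nonterminals: Start, Y.
For Start: α = {a c, Y a}, β = {a, W W, W Start a, a Y}. Rewrite as Start → β Start1 and Start1 → α Start1 | ε.
For Y: α = {c c}, β = {a, c a, a c, c Start W}. Rewrite as Y → β Y1 and Y1 → α Y1 | ε.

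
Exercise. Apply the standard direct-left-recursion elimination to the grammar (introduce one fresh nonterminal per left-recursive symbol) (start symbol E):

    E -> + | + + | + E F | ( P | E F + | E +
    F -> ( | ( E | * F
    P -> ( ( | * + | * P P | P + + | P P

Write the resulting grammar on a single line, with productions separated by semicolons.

E, P are directly left-recursive.
For E: α = {F +, +}, β = {+, + +, + E F, ( P}. Rewrite as E → β E' and E' → α E' | ε.
For P: α = {+ +, P}, β = {( (, * +, * P P}. Rewrite as P → β P' and P' → α P' | ε.

E -> + E' | + + E' | + E F E' | ( P E'; F -> ( | ( E | * F; P -> ( ( P' | * + P' | * P P P'; E' -> F + E' | + E' | ε; P' -> + + P' | P P' | ε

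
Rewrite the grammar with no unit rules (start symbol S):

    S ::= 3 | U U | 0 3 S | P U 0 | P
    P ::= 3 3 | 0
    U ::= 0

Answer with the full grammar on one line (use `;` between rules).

Unit pairs: S ⇒* {P}.
Replace each nonterminal's rules with the union of the non-unit rules of every nonterminal it unit-derives.

S ::= 3 | U U | 0 3 S | P U 0 | 3 3 | 0; P ::= 3 3 | 0; U ::= 0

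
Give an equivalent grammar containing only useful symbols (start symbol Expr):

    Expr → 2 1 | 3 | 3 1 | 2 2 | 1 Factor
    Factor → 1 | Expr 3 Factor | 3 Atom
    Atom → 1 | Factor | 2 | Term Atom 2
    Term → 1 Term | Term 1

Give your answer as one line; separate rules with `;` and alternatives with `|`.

Generating nonterminals: {Atom, Expr, Factor}.
Reachable from Expr after that: {Atom, Expr, Factor}.
Removed useless symbols: {Term} and every production mentioning them.

Expr → 2 1 | 3 | 3 1 | 2 2 | 1 Factor; Factor → 1 | Expr 3 Factor | 3 Atom; Atom → 1 | Factor | 2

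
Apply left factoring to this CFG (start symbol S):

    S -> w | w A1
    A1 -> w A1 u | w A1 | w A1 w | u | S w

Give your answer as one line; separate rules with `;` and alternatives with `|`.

S -> w S'; A1 -> u | S w | w A1 A1'; S' -> ε | A1; A1' -> u | ε | w

S has alternatives sharing prefix 'w': factor to S → w S' with S' → ε | A1.
A1 has alternatives sharing prefix 'w A1': factor to A1 → w A1 A1' with A1' → u | ε | w.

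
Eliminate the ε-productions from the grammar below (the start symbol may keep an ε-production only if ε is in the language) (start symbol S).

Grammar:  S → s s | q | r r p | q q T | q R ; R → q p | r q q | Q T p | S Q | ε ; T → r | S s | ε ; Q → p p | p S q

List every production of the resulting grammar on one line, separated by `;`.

The nullable symbols are {R, T}.
ε ∉ L(G), so no ε-production is kept.
For each production, add variants omitting each subset of nullable occurrences: S → q q T gives q q T | q q. R → Q T p gives Q T p | Q p.

S → s s | q | r r p | q q T | q q | q R; R → q p | r q q | Q T p | Q p | S Q; T → r | S s; Q → p p | p S q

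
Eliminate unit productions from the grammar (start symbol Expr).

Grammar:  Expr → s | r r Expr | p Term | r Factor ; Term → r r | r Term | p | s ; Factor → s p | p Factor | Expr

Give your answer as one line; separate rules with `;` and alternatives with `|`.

Expr → s | r r Expr | p Term | r Factor; Term → r r | r Term | p | s; Factor → s p | p Factor | s | r r Expr | p Term | r Factor

Unit pairs: Factor ⇒* {Expr}.
For each unit pair (A, B), copy every non-unit production of B to A, then drop all unit productions.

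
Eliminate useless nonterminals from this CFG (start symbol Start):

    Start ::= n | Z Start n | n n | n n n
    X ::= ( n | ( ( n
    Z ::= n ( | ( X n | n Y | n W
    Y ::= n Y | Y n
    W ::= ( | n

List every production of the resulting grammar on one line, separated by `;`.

Start ::= n | Z Start n | n n | n n n; X ::= ( n | ( ( n; Z ::= n ( | ( X n | n W; W ::= ( | n

Generating nonterminals: {Start, W, X, Z}.
Reachable from Start after that: {Start, W, X, Z}.
Removed useless symbols: {Y} and every production mentioning them.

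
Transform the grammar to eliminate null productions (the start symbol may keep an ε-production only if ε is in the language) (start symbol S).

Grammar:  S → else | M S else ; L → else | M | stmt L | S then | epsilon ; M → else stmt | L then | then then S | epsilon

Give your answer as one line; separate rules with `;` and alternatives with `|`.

The nullable symbols are {L, M}.
ε ∉ L(G), so no ε-production is kept.
Expand every rule over subsets of its nullable positions: S → M S else gives M S else | S else. L → stmt L gives stmt L | stmt. M → L then gives L then | then.

S → else | M S else | S else; L → else | M | stmt L | stmt | S then; M → else stmt | L then | then | then then S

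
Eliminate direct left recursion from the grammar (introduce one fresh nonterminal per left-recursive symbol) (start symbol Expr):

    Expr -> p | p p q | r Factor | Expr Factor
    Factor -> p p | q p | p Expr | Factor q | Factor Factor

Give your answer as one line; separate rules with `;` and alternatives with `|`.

Expr -> p Expr1 | p p q Expr1 | r Factor Expr1; Factor -> p p Factor1 | q p Factor1 | p Expr Factor1; Expr1 -> Factor Expr1 | eps; Factor1 -> q Factor1 | Factor Factor1 | eps

Directly left-recursive nonterminals: Expr, Factor.
For Expr: α = {Factor}, β = {p, p p q, r Factor}. Rewrite as Expr → β Expr1 and Expr1 → α Expr1 | ε.
For Factor: α = {q, Factor}, β = {p p, q p, p Expr}. Rewrite as Factor → β Factor1 and Factor1 → α Factor1 | ε.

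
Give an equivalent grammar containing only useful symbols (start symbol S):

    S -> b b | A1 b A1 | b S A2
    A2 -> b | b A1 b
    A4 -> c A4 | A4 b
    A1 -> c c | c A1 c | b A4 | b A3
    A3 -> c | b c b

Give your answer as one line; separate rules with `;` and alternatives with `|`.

Generating nonterminals: {A1, A2, A3, S}.
Reachable from S after that: {A1, A2, A3, S}.
Removed useless symbols: {A4} and every production mentioning them.

S -> b b | A1 b A1 | b S A2; A2 -> b | b A1 b; A1 -> c c | c A1 c | b A3; A3 -> c | b c b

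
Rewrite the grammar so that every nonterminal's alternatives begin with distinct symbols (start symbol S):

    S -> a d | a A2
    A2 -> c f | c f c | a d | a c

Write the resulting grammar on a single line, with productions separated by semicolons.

S has alternatives sharing prefix 'a': factor to S → a S' with S' → d | A2.
A2 has alternatives sharing prefix 'c f': factor to A2 → c f A2' with A2' → ε | c.
A2 has alternatives sharing prefix 'a': factor to A2 → a A2'' with A2'' → d | c.

S -> a S'; A2 -> c f A2' | a A2''; S' -> d | A2; A2' -> ε | c; A2'' -> d | c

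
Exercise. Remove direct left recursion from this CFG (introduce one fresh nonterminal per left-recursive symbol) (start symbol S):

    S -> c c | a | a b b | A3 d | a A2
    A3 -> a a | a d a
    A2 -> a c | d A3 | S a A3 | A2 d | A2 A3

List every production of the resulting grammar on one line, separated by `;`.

S -> c c | a | a b b | A3 d | a A2; A3 -> a a | a d a; A2 -> a c A2' | d A3 A2' | S a A3 A2'; A2' -> d A2' | A3 A2' | epsilon

A2 is directly left-recursive.
For A2: α = {d, A3}, β = {a c, d A3, S a A3}. Rewrite as A2 → β A2' and A2' → α A2' | ε.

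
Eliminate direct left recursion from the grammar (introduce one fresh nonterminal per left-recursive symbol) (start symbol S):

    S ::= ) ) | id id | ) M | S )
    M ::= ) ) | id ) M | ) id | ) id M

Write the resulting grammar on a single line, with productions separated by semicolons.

Directly left-recursive nonterminal: S.
For S: α = {)}, β = {) ), id id, ) M}. Rewrite as S → β S' and S' → α S' | ε.

S ::= ) ) S' | id id S' | ) M S'; M ::= ) ) | id ) M | ) id | ) id M; S' ::= ) S' | epsilon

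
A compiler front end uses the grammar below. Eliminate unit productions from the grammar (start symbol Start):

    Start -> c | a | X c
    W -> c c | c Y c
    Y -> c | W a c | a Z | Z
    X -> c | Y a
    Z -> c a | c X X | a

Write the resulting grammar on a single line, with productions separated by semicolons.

Start -> c | a | X c; W -> c c | c Y c; Y -> c a | c X X | a | c | W a c | a Z; X -> c | Y a; Z -> c a | c X X | a

Unit pairs: Y ⇒* {Z}.
Replace each nonterminal's rules with the union of the non-unit rules of every nonterminal it unit-derives.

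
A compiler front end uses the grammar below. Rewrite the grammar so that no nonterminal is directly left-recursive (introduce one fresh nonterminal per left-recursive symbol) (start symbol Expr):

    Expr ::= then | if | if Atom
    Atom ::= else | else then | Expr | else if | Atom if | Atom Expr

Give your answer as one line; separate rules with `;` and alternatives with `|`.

Expr ::= then | if | if Atom; Atom ::= else Atom1 | else then Atom1 | Expr Atom1 | else if Atom1; Atom1 ::= if Atom1 | Expr Atom1 | ε

Atom is directly left-recursive.
For Atom: α = {if, Expr}, β = {else, else then, Expr, else if}. Rewrite as Atom → β Atom1 and Atom1 → α Atom1 | ε.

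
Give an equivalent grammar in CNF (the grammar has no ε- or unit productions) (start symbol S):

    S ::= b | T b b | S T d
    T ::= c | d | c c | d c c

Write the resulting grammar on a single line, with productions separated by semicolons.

Introduce a nonterminal for each terminal appearing in a rule of length ≥ 2: X1 → b, X2 → d, X3 → c.
Binarize each right-hand side of length ≥ 3 by chaining fresh nonterminals (Y1, Y2, …): affected rules were S → T X1 X1; S → S T X2; T → X2 X3 X3.

S ::= b | T Y1 | S Y2; T ::= c | d | X3 X3 | X2 Y3; X1 ::= b; X2 ::= d; X3 ::= c; Y1 ::= X1 X1; Y2 ::= T X2; Y3 ::= X3 X3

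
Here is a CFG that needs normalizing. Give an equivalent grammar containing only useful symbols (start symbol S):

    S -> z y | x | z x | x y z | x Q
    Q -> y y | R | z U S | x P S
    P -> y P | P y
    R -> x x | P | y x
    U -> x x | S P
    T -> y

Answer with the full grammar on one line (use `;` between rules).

Generating nonterminals: {Q, R, S, T, U}.
Reachable from S after that: {Q, R, S, U}.
Removed useless symbols: {P, T} and every production mentioning them.

S -> z y | x | z x | x y z | x Q; Q -> y y | R | z U S; R -> x x | y x; U -> x x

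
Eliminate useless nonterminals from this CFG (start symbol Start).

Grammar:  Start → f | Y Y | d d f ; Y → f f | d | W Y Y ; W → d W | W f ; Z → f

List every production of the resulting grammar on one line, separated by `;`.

Start → f | Y Y | d d f; Y → f f | d

Generating nonterminals: {Start, Y, Z}.
Reachable from Start after that: {Start, Y}.
Removed useless symbols: {W, Z} and every production mentioning them.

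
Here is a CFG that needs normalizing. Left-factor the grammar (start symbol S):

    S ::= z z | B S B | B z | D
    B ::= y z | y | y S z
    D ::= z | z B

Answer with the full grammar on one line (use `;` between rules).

S has alternatives sharing prefix 'B': factor to S → B S' with S' → S B | z.
B has alternatives sharing prefix 'y': factor to B → y B' with B' → z | ε | S z.
D has alternatives sharing prefix 'z': factor to D → z D' with D' → ε | B.

S ::= z z | D | B S'; B ::= y B'; D ::= z D'; S' ::= S B | z; B' ::= z | ε | S z; D' ::= ε | B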